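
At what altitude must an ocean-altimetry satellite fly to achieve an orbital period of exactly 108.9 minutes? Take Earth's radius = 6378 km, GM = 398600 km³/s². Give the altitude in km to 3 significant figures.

1180 km

T = 108.9 min = 6534.0 s.
From T = 2π√(a³/μ): a = (μ T²/4π²)^(1/3) = (398600 × 6534.0² / 4π²)^(1/3) = 7554 km.
Altitude h = a − R = 7554 − 6378 = 1176 km.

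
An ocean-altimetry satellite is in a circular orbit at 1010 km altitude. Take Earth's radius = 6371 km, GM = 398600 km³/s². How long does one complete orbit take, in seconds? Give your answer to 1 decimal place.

Semi-major axis a = 6371 + 1010 = 7381 km. Period T = 2π√(a³/μ) = 2π√(7381³/398600) = 6310.8 s = 105.18 min.

6310.8 seconds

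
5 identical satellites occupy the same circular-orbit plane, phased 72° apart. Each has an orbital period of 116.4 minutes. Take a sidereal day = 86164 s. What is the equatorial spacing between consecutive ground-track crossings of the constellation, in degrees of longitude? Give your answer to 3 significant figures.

5.84°

T = 116.4 min = 6984.0 s.
Single-satellite node shift = (6984.0/86164) × 360° = 29.18°.
With 5 satellites evenly phased, successive equator crossings are 29.18/5 = 5.836° apart.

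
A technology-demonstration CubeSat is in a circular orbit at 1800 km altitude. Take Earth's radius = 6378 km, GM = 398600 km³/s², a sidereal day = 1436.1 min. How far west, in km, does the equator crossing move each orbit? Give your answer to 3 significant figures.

Semi-major axis a = 6378 + 1800 = 8178 km. Period T = 2π√(a³/μ) = 2π√(8178³/398600) = 7360.1 s = 122.67 min.
During one orbit Earth rotates (7360.1 / 86166) × 360° = 30.75°.
At the equator that is 30.75° × (2π·6378/360) km/° = 30.75 × 111.3 = 3423 km.

3420 km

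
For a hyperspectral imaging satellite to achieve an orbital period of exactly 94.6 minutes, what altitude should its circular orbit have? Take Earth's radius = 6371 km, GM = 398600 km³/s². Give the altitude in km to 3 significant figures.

T = 94.6 min = 5676.0 s.
From T = 2π√(a³/μ): a = (μ T²/4π²)^(1/3) = (398600 × 5676.0² / 4π²)^(1/3) = 6877 km.
Altitude h = a − R = 6877 − 6371 = 506 km.

506 km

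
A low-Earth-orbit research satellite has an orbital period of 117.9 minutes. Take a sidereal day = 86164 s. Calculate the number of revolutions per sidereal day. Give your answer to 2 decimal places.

12.18

T = 117.9 min = 7074.0 s.
Orbits per sidereal day = 86164 / 7074.0 = 12.180.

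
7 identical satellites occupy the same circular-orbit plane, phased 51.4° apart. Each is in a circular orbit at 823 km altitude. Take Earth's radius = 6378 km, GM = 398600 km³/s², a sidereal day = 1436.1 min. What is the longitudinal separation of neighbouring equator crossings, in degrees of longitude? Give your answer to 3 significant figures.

Semi-major axis a = 6378 + 823 = 7201 km. Period T = 2π√(a³/μ) = 2π√(7201³/398600) = 6081.4 s = 101.36 min.
Single-satellite node shift = (6081.4/86166) × 360° = 25.41°.
With 7 satellites evenly phased, successive equator crossings are 25.41/7 = 3.630° apart.

3.63°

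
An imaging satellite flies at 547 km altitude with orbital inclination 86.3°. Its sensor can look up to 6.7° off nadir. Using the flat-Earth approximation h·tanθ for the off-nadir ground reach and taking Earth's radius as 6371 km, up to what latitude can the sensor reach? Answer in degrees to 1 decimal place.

For a prograde orbit the ground track reaches latitude ±i = ±86.3°.
Sensor half-swath on the ground ≈ 547·tan(6.7°) = 64 km = 0.58° of latitude.
Maximum observable latitude ≈ 86.3 + 0.58 = 86.9°.

86.9°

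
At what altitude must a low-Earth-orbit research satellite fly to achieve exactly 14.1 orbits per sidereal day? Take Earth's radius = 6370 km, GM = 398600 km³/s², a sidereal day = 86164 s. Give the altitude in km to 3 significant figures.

Required period T = 86164 / 14.1 = 6110.9 s.
From T = 2π√(a³/μ): a = (μ T²/4π²)^(1/3) = (398600 × 6110.9² / 4π²)^(1/3) = 7224 km.
Altitude h = a − R = 7224 − 6370 = 854 km.

854 km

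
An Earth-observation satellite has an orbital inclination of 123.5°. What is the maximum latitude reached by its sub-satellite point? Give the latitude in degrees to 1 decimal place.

Retrograde orbit: the ground track reaches ±(180° − i) = ±(180 − 123.5) = ±56.5°.

56.5°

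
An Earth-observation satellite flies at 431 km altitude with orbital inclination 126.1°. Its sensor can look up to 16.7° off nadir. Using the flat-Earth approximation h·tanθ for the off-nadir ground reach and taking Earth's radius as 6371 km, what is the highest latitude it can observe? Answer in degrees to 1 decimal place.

Retrograde orbit: the ground track reaches ±(180° − i) = ±(180 − 126.1) = ±53.9°.
Sensor half-swath on the ground ≈ 431·tan(16.7°) = 129 km = 1.16° of latitude.
Maximum observable latitude ≈ 53.9 + 1.16 = 55.1°.

55.1°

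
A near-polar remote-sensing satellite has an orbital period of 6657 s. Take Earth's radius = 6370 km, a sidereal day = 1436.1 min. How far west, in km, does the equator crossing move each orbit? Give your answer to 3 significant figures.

During one orbit Earth rotates (6657.0 / 86166) × 360° = 27.81°.
At the equator that is 27.81° × (2π·6370/360) km/° = 27.81 × 111.2 = 3092 km.

3090 km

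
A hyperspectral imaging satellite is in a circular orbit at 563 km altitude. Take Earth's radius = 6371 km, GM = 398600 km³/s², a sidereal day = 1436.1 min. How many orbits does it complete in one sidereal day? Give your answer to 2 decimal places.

15.00

Semi-major axis a = 6371 + 563 = 6934 km. Period T = 2π√(a³/μ) = 2π√(6934³/398600) = 5746.3 s = 95.77 min.
Orbits per sidereal day = 86166 / 5746.3 = 14.995.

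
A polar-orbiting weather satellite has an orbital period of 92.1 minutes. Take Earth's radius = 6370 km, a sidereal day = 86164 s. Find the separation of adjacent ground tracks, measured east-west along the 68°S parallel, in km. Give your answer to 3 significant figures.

T = 92.1 min = 5526.0 s.
Node shift per orbit = (5526.0/86164) × 360° = 23.09°.
Equatorial spacing = 23.09 × 111.2 km/° = 2567 km.
At 68° latitude, spacing = 2567 × cos(68°) = 962 km.

962 km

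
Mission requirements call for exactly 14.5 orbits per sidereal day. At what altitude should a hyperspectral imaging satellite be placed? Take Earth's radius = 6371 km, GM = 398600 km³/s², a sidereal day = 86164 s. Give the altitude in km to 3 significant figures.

Required period T = 86164 / 14.5 = 5942.3 s.
From T = 2π√(a³/μ): a = (μ T²/4π²)^(1/3) = (398600 × 5942.3² / 4π²)^(1/3) = 7091 km.
Altitude h = a − R = 7091 − 6371 = 720 km.

720 km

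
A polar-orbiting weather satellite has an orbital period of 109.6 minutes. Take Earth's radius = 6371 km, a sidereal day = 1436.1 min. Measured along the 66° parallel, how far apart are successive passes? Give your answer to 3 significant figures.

1240 km

T = 109.6 min = 6576.0 s.
Node shift per orbit = (6576.0/86166) × 360° = 27.47°.
Equatorial spacing = 27.47 × 111.2 km/° = 3055 km.
At 66° latitude, spacing = 3055 × cos(66°) = 1243 km.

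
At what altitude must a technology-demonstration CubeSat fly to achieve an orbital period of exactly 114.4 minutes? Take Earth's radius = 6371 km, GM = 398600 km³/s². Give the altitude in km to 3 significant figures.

T = 114.4 min = 6864.0 s.
From T = 2π√(a³/μ): a = (μ T²/4π²)^(1/3) = (398600 × 6864.0² / 4π²)^(1/3) = 7806 km.
Altitude h = a − R = 7806 − 6371 = 1435 km.

1440 km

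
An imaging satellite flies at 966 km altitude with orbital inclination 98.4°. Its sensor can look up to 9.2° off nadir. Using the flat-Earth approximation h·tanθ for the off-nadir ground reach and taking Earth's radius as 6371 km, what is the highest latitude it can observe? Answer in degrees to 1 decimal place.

Retrograde orbit: the ground track reaches ±(180° − i) = ±(180 − 98.4) = ±81.6°.
Sensor half-swath on the ground ≈ 966·tan(9.2°) = 156 km = 1.41° of latitude.
Maximum observable latitude ≈ 81.6 + 1.41 = 83.0°.

83.0°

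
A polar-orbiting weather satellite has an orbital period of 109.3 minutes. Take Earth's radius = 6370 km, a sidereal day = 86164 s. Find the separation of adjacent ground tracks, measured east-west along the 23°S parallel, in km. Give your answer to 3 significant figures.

2800 km

T = 109.3 min = 6558.0 s.
Node shift per orbit = (6558.0/86164) × 360° = 27.40°.
Equatorial spacing = 27.40 × 111.2 km/° = 3046 km.
At 23° latitude, spacing = 3046 × cos(23°) = 2804 km.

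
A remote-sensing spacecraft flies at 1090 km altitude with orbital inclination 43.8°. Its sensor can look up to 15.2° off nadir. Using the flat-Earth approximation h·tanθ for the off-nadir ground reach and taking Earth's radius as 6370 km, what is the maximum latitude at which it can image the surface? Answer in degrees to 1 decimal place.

For a prograde orbit the ground track reaches latitude ±i = ±43.8°.
Sensor half-swath on the ground ≈ 1090·tan(15.2°) = 296 km = 2.66° of latitude.
Maximum observable latitude ≈ 43.8 + 2.66 = 46.5°.

46.5°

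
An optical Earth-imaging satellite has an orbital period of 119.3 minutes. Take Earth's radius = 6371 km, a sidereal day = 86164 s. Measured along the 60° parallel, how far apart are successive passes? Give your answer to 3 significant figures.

1660 km

T = 119.3 min = 7158.0 s.
Node shift per orbit = (7158.0/86164) × 360° = 29.91°.
Equatorial spacing = 29.91 × 111.2 km/° = 3325 km.
At 60° latitude, spacing = 3325 × cos(60°) = 1663 km.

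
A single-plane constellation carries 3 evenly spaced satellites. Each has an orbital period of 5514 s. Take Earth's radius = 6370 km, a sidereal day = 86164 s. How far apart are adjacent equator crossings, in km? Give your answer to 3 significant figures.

Single-satellite node shift = (5514.0/86164) × 360° = 23.04°.
With 3 satellites evenly phased, successive equator crossings are 23.04/3 = 7.679° apart.
That is 7.679 × 111.2 = 854 km at the equator.

854 km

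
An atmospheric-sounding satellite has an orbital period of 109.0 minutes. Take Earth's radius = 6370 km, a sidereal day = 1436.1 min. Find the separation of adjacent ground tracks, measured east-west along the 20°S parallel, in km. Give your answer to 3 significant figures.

2850 km

T = 109.0 min = 6540.0 s.
Node shift per orbit = (6540.0/86166) × 360° = 27.32°.
Equatorial spacing = 27.32 × 111.2 km/° = 3038 km.
At 20° latitude, spacing = 3038 × cos(20°) = 2855 km.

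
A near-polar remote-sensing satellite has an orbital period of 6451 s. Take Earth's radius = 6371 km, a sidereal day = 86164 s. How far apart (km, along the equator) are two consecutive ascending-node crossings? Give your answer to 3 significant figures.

During one orbit Earth rotates (6451.0 / 86164) × 360° = 26.95°.
At the equator that is 26.95° × (2π·6371/360) km/° = 26.95 × 111.2 = 2997 km.

3000 km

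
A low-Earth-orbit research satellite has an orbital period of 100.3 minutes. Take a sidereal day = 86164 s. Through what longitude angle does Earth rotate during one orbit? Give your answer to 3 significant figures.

T = 100.3 min = 6018.0 s.
During one orbit Earth rotates (6018.0 / 86164) × 360° = 25.14°.

25.1°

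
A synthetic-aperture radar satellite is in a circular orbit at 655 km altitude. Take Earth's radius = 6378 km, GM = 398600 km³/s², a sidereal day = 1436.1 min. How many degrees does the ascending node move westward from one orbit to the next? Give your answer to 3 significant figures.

Semi-major axis a = 6378 + 655 = 7033 km. Period T = 2π√(a³/μ) = 2π√(7033³/398600) = 5869.8 s = 97.83 min.
During one orbit Earth rotates (5869.8 / 86166) × 360° = 24.52°.

24.5°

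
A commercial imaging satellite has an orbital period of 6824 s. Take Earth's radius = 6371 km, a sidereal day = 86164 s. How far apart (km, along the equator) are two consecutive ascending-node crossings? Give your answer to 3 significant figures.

During one orbit Earth rotates (6824.0 / 86164) × 360° = 28.51°.
At the equator that is 28.51° × (2π·6371/360) km/° = 28.51 × 111.2 = 3170 km.

3170 km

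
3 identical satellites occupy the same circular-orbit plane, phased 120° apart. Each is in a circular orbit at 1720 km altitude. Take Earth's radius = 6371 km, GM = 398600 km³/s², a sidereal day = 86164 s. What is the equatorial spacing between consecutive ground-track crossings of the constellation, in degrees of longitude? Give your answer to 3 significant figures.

Semi-major axis a = 6371 + 1720 = 8091 km. Period T = 2π√(a³/μ) = 2π√(8091³/398600) = 7242.9 s = 120.72 min.
Single-satellite node shift = (7242.9/86164) × 360° = 30.26°.
With 3 satellites evenly phased, successive equator crossings are 30.26/3 = 10.087° apart.

10.1°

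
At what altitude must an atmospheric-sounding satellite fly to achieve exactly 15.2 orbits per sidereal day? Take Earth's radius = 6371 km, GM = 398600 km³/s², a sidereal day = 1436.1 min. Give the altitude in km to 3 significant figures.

501 km

Required period T = 86166 / 15.2 = 5668.8 s.
From T = 2π√(a³/μ): a = (μ T²/4π²)^(1/3) = (398600 × 5668.8² / 4π²)^(1/3) = 6872 km.
Altitude h = a − R = 6872 − 6371 = 501 km.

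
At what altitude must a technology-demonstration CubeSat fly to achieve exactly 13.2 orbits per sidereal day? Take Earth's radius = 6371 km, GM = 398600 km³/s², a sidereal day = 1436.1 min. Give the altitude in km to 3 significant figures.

Required period T = 86166 / 13.2 = 6527.7 s.
From T = 2π√(a³/μ): a = (μ T²/4π²)^(1/3) = (398600 × 6527.7² / 4π²)^(1/3) = 7549 km.
Altitude h = a − R = 7549 − 6371 = 1178 km.

1180 km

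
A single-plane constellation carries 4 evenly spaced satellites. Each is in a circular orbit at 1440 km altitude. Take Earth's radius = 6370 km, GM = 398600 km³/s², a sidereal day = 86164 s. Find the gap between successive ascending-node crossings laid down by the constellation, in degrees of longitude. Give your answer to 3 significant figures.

7.17°

Semi-major axis a = 6370 + 1440 = 7810 km. Period T = 2π√(a³/μ) = 2π√(7810³/398600) = 6868.9 s = 114.48 min.
Single-satellite node shift = (6868.9/86164) × 360° = 28.70°.
With 4 satellites evenly phased, successive equator crossings are 28.70/4 = 7.175° apart.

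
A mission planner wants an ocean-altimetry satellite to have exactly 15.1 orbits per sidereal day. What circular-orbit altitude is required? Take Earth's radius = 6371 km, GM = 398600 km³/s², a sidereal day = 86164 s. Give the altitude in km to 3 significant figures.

Required period T = 86164 / 15.1 = 5706.2 s.
From T = 2π√(a³/μ): a = (μ T²/4π²)^(1/3) = (398600 × 5706.2² / 4π²)^(1/3) = 6902 km.
Altitude h = a − R = 6902 − 6371 = 531 km.

531 km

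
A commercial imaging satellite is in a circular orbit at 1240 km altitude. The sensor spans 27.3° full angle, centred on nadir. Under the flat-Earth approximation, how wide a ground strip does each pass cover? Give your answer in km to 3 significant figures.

Half-angle = 27.3°/2 = 13.65°.
Swath width ≈ 2h·tan(θ/2) = 2 × 1240 × tan(13.65°) = 602.3 km.

602 km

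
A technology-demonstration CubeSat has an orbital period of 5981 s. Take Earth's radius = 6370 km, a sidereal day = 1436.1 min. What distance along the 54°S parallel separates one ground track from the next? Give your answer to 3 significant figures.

1630 km

Node shift per orbit = (5981.0/86166) × 360° = 24.99°.
Equatorial spacing = 24.99 × 111.2 km/° = 2778 km.
At 54° latitude, spacing = 2778 × cos(54°) = 1633 km.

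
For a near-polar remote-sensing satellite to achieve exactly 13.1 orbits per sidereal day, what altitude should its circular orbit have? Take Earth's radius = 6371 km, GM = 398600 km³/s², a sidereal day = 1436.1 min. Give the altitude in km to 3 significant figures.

1220 km

Required period T = 86166 / 13.1 = 6577.6 s.
From T = 2π√(a³/μ): a = (μ T²/4π²)^(1/3) = (398600 × 6577.6² / 4π²)^(1/3) = 7588 km.
Altitude h = a − R = 7588 − 6371 = 1217 km.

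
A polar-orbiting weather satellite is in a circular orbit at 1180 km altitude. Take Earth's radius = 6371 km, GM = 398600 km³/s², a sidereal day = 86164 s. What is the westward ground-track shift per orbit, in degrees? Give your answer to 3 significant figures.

Semi-major axis a = 6371 + 1180 = 7551 km. Period T = 2π√(a³/μ) = 2π√(7551³/398600) = 6530.1 s = 108.83 min.
During one orbit Earth rotates (6530.1 / 86164) × 360° = 27.28°.

27.3°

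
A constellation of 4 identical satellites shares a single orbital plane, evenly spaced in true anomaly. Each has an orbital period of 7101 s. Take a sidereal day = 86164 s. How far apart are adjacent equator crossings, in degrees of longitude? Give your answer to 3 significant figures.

7.42°

Single-satellite node shift = (7101.0/86164) × 360° = 29.67°.
With 4 satellites evenly phased, successive equator crossings are 29.67/4 = 7.417° apart.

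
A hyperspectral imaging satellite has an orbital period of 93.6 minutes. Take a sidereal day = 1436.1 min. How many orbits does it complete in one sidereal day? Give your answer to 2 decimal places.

T = 93.6 min = 5616.0 s.
Orbits per sidereal day = 86166 / 5616.0 = 15.343.

15.34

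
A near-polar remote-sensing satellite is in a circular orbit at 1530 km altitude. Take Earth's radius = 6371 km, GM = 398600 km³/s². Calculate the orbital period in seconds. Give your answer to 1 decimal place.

Semi-major axis a = 6371 + 1530 = 7901 km. Period T = 2π√(a³/μ) = 2π√(7901³/398600) = 6989.3 s = 116.49 min.

6989.3 seconds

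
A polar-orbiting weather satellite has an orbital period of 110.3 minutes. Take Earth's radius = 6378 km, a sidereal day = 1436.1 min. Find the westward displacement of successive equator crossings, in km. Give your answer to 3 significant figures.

T = 110.3 min = 6618.0 s.
During one orbit Earth rotates (6618.0 / 86166) × 360° = 27.65°.
At the equator that is 27.65° × (2π·6378/360) km/° = 27.65 × 111.3 = 3078 km.

3080 km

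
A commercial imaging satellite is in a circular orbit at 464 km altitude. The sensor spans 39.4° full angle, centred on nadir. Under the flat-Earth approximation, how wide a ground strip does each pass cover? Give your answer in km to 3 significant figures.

332 km

Half-angle = 39.4°/2 = 19.7°.
Swath width ≈ 2h·tan(θ/2) = 2 × 464 × tan(19.7°) = 332.3 km.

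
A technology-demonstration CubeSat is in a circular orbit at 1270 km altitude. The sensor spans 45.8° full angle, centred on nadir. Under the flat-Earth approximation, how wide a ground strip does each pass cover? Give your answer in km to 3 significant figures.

Half-angle = 45.8°/2 = 22.9°.
Swath width ≈ 2h·tan(θ/2) = 2 × 1270 × tan(22.9°) = 1072.9 km.

1070 km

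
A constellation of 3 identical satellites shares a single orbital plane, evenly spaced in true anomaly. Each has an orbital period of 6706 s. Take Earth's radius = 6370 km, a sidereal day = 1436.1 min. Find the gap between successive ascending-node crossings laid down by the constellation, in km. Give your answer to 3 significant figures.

Single-satellite node shift = (6706.0/86166) × 360° = 28.02°.
With 3 satellites evenly phased, successive equator crossings are 28.02/3 = 9.339° apart.
That is 9.339 × 111.2 = 1038 km at the equator.

1040 km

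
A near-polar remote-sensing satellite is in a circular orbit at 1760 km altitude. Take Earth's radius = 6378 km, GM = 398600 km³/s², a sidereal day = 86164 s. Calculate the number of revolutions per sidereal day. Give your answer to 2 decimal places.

Semi-major axis a = 6378 + 1760 = 8138 km. Period T = 2π√(a³/μ) = 2π√(8138³/398600) = 7306.1 s = 121.77 min.
Orbits per sidereal day = 86164 / 7306.1 = 11.793.

11.79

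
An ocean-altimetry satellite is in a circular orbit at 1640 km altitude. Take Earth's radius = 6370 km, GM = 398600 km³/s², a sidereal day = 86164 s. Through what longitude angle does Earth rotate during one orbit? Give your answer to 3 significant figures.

Semi-major axis a = 6370 + 1640 = 8010 km. Period T = 2π√(a³/μ) = 2π√(8010³/398600) = 7134.4 s = 118.91 min.
During one orbit Earth rotates (7134.4 / 86164) × 360° = 29.81°.

29.8°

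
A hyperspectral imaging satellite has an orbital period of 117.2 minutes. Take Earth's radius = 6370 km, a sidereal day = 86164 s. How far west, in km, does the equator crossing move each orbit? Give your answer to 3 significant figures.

3270 km

T = 117.2 min = 7032.0 s.
During one orbit Earth rotates (7032.0 / 86164) × 360° = 29.38°.
At the equator that is 29.38° × (2π·6370/360) km/° = 29.38 × 111.2 = 3266 km.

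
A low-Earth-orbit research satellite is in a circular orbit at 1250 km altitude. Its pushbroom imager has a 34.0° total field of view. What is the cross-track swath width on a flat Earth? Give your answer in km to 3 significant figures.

Half-angle = 34.0°/2 = 17°.
Swath width ≈ 2h·tan(θ/2) = 2 × 1250 × tan(17°) = 764.3 km.

764 km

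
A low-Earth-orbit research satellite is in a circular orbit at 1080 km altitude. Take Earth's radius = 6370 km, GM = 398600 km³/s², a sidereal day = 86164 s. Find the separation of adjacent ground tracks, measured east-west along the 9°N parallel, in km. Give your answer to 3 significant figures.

Semi-major axis a = 6370 + 1080 = 7450 km. Period T = 2π√(a³/μ) = 2π√(7450³/398600) = 6399.5 s = 106.66 min.
Node shift per orbit = (6399.5/86164) × 360° = 26.74°.
Equatorial spacing = 26.74 × 111.2 km/° = 2973 km.
At 9° latitude, spacing = 2973 × cos(9°) = 2936 km.

2940 km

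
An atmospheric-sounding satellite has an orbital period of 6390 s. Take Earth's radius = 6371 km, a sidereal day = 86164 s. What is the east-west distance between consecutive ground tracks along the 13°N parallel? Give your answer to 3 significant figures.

Node shift per orbit = (6390.0/86164) × 360° = 26.70°.
Equatorial spacing = 26.70 × 111.2 km/° = 2969 km.
At 13° latitude, spacing = 2969 × cos(13°) = 2893 km.

2890 km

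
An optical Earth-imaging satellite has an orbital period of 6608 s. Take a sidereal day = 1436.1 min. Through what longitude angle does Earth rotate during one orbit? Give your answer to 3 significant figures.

27.6°

During one orbit Earth rotates (6608.0 / 86166) × 360° = 27.61°.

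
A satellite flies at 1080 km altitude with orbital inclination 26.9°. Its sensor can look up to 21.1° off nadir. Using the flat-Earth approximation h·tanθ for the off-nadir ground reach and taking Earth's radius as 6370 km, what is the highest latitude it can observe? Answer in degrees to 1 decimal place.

30.6°

For a prograde orbit the ground track reaches latitude ±i = ±26.9°.
Sensor half-swath on the ground ≈ 1080·tan(21.1°) = 417 km = 3.75° of latitude.
Maximum observable latitude ≈ 26.9 + 3.75 = 30.6°.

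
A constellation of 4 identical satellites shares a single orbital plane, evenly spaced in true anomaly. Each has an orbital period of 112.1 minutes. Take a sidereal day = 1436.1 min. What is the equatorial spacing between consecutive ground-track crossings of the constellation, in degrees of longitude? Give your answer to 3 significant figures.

7.03°

T = 112.1 min = 6726.0 s.
Single-satellite node shift = (6726.0/86166) × 360° = 28.10°.
With 4 satellites evenly phased, successive equator crossings are 28.10/4 = 7.025° apart.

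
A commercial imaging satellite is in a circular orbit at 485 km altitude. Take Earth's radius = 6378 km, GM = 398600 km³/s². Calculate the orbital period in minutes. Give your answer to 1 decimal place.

Semi-major axis a = 6378 + 485 = 6863 km. Period T = 2π√(a³/μ) = 2π√(6863³/398600) = 5658.3 s = 94.30 min.

94.3 min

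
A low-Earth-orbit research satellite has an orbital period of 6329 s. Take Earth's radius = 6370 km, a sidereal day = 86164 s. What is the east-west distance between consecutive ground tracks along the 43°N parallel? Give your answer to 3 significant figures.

Node shift per orbit = (6329.0/86164) × 360° = 26.44°.
Equatorial spacing = 26.44 × 111.2 km/° = 2940 km.
At 43° latitude, spacing = 2940 × cos(43°) = 2150 km.

2150 km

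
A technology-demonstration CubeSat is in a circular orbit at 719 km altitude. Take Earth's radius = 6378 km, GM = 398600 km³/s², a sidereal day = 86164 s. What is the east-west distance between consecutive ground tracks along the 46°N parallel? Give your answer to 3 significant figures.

Semi-major axis a = 6378 + 719 = 7097 km. Period T = 2π√(a³/μ) = 2π√(7097³/398600) = 5950.1 s = 99.17 min.
Node shift per orbit = (5950.1/86164) × 360° = 24.86°.
Equatorial spacing = 24.86 × 111.3 km/° = 2767 km.
At 46° latitude, spacing = 2767 × cos(46°) = 1922 km.

1920 km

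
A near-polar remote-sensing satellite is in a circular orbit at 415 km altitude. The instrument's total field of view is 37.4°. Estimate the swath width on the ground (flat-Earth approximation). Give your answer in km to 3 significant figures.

281 km

Half-angle = 37.4°/2 = 18.7°.
Swath width ≈ 2h·tan(θ/2) = 2 × 415 × tan(18.7°) = 280.9 km.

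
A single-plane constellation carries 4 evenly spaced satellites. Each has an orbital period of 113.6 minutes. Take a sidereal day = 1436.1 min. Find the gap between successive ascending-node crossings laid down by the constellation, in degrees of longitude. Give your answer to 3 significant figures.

7.12°

T = 113.6 min = 6816.0 s.
Single-satellite node shift = (6816.0/86166) × 360° = 28.48°.
With 4 satellites evenly phased, successive equator crossings are 28.48/4 = 7.119° apart.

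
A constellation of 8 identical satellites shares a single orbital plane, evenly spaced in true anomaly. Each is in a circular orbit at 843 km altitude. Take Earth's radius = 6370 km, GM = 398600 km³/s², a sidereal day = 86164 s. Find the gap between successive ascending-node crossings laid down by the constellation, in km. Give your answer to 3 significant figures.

354 km

Semi-major axis a = 6370 + 843 = 7213 km. Period T = 2π√(a³/μ) = 2π√(7213³/398600) = 6096.6 s = 101.61 min.
Single-satellite node shift = (6096.6/86164) × 360° = 25.47°.
With 8 satellites evenly phased, successive equator crossings are 25.47/8 = 3.184° apart.
That is 3.184 × 111.2 = 354 km at the equator.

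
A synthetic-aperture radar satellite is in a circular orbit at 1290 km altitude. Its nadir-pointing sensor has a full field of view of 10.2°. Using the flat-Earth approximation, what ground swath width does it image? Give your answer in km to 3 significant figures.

230 km

Half-angle = 10.2°/2 = 5.1°.
Swath width ≈ 2h·tan(θ/2) = 2 × 1290 × tan(5.1°) = 230.3 km.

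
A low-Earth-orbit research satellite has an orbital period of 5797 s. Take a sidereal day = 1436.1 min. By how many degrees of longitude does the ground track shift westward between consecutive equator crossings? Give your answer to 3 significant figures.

24.2°

During one orbit Earth rotates (5797.0 / 86166) × 360° = 24.22°.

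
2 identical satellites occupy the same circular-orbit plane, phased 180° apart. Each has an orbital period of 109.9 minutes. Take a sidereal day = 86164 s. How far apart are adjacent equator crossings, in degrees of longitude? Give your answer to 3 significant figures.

T = 109.9 min = 6594.0 s.
Single-satellite node shift = (6594.0/86164) × 360° = 27.55°.
With 2 satellites evenly phased, successive equator crossings are 27.55/2 = 13.775° apart.

13.8°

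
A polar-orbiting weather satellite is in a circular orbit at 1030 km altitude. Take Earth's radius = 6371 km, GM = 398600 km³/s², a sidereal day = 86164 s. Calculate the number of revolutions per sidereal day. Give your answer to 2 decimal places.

Semi-major axis a = 6371 + 1030 = 7401 km. Period T = 2π√(a³/μ) = 2π√(7401³/398600) = 6336.5 s = 105.61 min.
Orbits per sidereal day = 86164 / 6336.5 = 13.598.

13.60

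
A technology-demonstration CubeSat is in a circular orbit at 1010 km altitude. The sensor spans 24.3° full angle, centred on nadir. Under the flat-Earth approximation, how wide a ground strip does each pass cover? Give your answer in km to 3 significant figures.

Half-angle = 24.3°/2 = 12.15°.
Swath width ≈ 2h·tan(θ/2) = 2 × 1010 × tan(12.15°) = 434.9 km.

435 km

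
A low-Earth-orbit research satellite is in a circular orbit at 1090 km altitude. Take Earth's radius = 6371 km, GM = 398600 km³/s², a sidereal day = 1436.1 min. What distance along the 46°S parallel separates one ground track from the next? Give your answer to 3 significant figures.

2070 km

Semi-major axis a = 6371 + 1090 = 7461 km. Period T = 2π√(a³/μ) = 2π√(7461³/398600) = 6413.7 s = 106.89 min.
Node shift per orbit = (6413.7/86166) × 360° = 26.80°.
Equatorial spacing = 26.80 × 111.2 km/° = 2980 km.
At 46° latitude, spacing = 2980 × cos(46°) = 2070 km.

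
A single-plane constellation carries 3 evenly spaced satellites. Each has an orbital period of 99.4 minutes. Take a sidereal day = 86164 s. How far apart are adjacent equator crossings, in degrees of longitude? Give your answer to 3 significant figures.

T = 99.4 min = 5964.0 s.
Single-satellite node shift = (5964.0/86164) × 360° = 24.92°.
With 3 satellites evenly phased, successive equator crossings are 24.92/3 = 8.306° apart.

8.31°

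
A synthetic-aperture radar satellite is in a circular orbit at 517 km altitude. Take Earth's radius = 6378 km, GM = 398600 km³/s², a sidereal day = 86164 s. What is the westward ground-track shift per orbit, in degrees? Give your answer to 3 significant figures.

Semi-major axis a = 6378 + 517 = 6895 km. Period T = 2π√(a³/μ) = 2π√(6895³/398600) = 5697.9 s = 94.96 min.
During one orbit Earth rotates (5697.9 / 86164) × 360° = 23.81°.

23.8°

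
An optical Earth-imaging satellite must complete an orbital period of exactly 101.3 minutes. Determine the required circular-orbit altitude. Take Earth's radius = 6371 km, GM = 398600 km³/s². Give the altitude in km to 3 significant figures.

T = 101.3 min = 6078.0 s.
From T = 2π√(a³/μ): a = (μ T²/4π²)^(1/3) = (398600 × 6078.0² / 4π²)^(1/3) = 7198 km.
Altitude h = a − R = 7198 − 6371 = 827 km.

827 km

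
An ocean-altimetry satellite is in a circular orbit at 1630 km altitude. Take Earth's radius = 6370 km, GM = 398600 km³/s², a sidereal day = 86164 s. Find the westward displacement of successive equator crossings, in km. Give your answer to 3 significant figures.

Semi-major axis a = 6370 + 1630 = 8000 km. Period T = 2π√(a³/μ) = 2π√(8000³/398600) = 7121.1 s = 118.68 min.
During one orbit Earth rotates (7121.1 / 86164) × 360° = 29.75°.
At the equator that is 29.75° × (2π·6370/360) km/° = 29.75 × 111.2 = 3308 km.

3310 km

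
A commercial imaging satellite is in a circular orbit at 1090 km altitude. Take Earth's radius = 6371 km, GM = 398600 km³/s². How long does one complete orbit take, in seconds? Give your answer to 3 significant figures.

Semi-major axis a = 6371 + 1090 = 7461 km. Period T = 2π√(a³/μ) = 2π√(7461³/398600) = 6413.7 s = 106.89 min.

6410 seconds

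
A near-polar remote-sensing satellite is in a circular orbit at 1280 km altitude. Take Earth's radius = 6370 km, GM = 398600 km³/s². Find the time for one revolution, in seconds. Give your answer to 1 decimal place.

6658.9 seconds

Semi-major axis a = 6370 + 1280 = 7650 km. Period T = 2π√(a³/μ) = 2π√(7650³/398600) = 6658.9 s = 110.98 min.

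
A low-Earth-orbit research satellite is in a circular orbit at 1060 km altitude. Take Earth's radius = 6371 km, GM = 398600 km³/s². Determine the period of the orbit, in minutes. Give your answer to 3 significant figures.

Semi-major axis a = 6371 + 1060 = 7431 km. Period T = 2π√(a³/μ) = 2π√(7431³/398600) = 6375.0 s = 106.25 min.

106 min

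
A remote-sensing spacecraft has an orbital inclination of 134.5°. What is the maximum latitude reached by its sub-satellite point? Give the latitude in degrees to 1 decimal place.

45.5°

Retrograde orbit: the ground track reaches ±(180° − i) = ±(180 − 134.5) = ±45.5°.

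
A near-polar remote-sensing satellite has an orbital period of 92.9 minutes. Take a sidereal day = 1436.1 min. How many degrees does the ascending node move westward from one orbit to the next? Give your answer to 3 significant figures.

T = 92.9 min = 5574.0 s.
During one orbit Earth rotates (5574.0 / 86166) × 360° = 23.29°.

23.3°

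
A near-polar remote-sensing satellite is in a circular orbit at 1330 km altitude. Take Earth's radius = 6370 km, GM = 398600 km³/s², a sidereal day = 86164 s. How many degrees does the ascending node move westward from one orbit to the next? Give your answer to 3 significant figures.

Semi-major axis a = 6370 + 1330 = 7700 km. Period T = 2π√(a³/μ) = 2π√(7700³/398600) = 6724.3 s = 112.07 min.
During one orbit Earth rotates (6724.3 / 86164) × 360° = 28.09°.

28.1°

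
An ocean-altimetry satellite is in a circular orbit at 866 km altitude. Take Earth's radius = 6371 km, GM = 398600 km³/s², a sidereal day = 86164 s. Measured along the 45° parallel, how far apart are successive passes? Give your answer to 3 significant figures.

2010 km

Semi-major axis a = 6371 + 866 = 7237 km. Period T = 2π√(a³/μ) = 2π√(7237³/398600) = 6127.0 s = 102.12 min.
Node shift per orbit = (6127.0/86164) × 360° = 25.60°.
Equatorial spacing = 25.60 × 111.2 km/° = 2846 km.
At 45° latitude, spacing = 2846 × cos(45°) = 2013 km.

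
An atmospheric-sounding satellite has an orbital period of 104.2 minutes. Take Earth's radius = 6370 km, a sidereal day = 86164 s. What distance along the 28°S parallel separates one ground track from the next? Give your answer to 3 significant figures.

2560 km

T = 104.2 min = 6252.0 s.
Node shift per orbit = (6252.0/86164) × 360° = 26.12°.
Equatorial spacing = 26.12 × 111.2 km/° = 2904 km.
At 28° latitude, spacing = 2904 × cos(28°) = 2564 km.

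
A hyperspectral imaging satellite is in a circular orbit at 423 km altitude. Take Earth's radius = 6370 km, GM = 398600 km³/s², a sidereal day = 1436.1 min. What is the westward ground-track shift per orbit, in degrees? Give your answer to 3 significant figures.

23.3°

Semi-major axis a = 6370 + 423 = 6793 km. Period T = 2π√(a³/μ) = 2π√(6793³/398600) = 5571.9 s = 92.87 min.
During one orbit Earth rotates (5571.9 / 86166) × 360° = 23.28°.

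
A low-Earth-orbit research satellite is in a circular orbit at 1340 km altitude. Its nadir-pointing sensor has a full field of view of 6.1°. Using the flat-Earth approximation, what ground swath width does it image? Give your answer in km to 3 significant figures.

143 km

Half-angle = 6.1°/2 = 3.05°.
Swath width ≈ 2h·tan(θ/2) = 2 × 1340 × tan(3.05°) = 142.8 km.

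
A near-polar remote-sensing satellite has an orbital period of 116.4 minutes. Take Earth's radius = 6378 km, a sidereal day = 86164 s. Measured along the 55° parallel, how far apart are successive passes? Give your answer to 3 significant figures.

1860 km

T = 116.4 min = 6984.0 s.
Node shift per orbit = (6984.0/86164) × 360° = 29.18°.
Equatorial spacing = 29.18 × 111.3 km/° = 3248 km.
At 55° latitude, spacing = 3248 × cos(55°) = 1863 km.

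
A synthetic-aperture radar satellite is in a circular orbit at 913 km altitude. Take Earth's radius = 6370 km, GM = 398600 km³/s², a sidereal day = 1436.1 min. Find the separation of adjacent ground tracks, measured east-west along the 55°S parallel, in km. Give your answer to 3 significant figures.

Semi-major axis a = 6370 + 913 = 7283 km. Period T = 2π√(a³/μ) = 2π√(7283³/398600) = 6185.5 s = 103.09 min.
Node shift per orbit = (6185.5/86166) × 360° = 25.84°.
Equatorial spacing = 25.84 × 111.2 km/° = 2873 km.
At 55° latitude, spacing = 2873 × cos(55°) = 1648 km.

1650 km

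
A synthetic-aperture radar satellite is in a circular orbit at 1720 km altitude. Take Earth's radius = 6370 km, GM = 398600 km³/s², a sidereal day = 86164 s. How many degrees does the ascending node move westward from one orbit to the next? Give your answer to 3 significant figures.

Semi-major axis a = 6370 + 1720 = 8090 km. Period T = 2π√(a³/μ) = 2π√(8090³/398600) = 7241.6 s = 120.69 min.
During one orbit Earth rotates (7241.6 / 86164) × 360° = 30.26°.

30.3°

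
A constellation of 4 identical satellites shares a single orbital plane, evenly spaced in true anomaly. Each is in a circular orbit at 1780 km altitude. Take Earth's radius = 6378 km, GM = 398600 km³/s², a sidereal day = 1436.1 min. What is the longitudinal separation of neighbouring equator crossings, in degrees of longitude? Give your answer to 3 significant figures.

Semi-major axis a = 6378 + 1780 = 8158 km. Period T = 2π√(a³/μ) = 2π√(8158³/398600) = 7333.1 s = 122.22 min.
Single-satellite node shift = (7333.1/86166) × 360° = 30.64°.
With 4 satellites evenly phased, successive equator crossings are 30.64/4 = 7.659° apart.

7.66°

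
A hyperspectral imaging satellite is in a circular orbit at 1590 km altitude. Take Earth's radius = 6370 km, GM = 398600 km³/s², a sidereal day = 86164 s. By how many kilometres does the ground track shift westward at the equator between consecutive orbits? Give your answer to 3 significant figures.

Semi-major axis a = 6370 + 1590 = 7960 km. Period T = 2π√(a³/μ) = 2π√(7960³/398600) = 7067.7 s = 117.80 min.
During one orbit Earth rotates (7067.7 / 86164) × 360° = 29.53°.
At the equator that is 29.53° × (2π·6370/360) km/° = 29.53 × 111.2 = 3283 km.

3280 km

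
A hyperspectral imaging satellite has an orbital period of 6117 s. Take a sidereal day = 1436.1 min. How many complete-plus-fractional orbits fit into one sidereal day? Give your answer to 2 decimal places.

14.09

Orbits per sidereal day = 86166 / 6117.0 = 14.086.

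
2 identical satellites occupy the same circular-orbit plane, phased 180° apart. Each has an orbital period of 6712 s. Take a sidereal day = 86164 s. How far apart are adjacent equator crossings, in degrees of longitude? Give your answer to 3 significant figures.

14.0°

Single-satellite node shift = (6712.0/86164) × 360° = 28.04°.
With 2 satellites evenly phased, successive equator crossings are 28.04/2 = 14.022° apart.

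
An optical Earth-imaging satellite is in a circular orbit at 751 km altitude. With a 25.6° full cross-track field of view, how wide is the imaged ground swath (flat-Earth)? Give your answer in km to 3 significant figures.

341 km

Half-angle = 25.6°/2 = 12.8°.
Swath width ≈ 2h·tan(θ/2) = 2 × 751 × tan(12.8°) = 341.2 km.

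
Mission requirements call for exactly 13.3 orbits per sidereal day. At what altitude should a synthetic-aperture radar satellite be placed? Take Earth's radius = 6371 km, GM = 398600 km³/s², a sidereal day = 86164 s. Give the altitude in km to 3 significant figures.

1140 km

Required period T = 86164 / 13.3 = 6478.5 s.
From T = 2π√(a³/μ): a = (μ T²/4π²)^(1/3) = (398600 × 6478.5² / 4π²)^(1/3) = 7511 km.
Altitude h = a − R = 7511 − 6371 = 1140 km.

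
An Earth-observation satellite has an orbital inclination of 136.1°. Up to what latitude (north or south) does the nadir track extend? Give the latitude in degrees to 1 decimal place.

Retrograde orbit: the ground track reaches ±(180° − i) = ±(180 − 136.1) = ±43.9°.

43.9°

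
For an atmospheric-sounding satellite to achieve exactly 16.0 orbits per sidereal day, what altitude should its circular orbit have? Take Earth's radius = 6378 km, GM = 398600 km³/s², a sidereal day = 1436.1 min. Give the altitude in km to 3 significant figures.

263 km

Required period T = 86166 / 16.0 = 5385.4 s.
From T = 2π√(a³/μ): a = (μ T²/4π²)^(1/3) = (398600 × 5385.4² / 4π²)^(1/3) = 6641 km.
Altitude h = a − R = 6641 − 6378 = 263 km.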